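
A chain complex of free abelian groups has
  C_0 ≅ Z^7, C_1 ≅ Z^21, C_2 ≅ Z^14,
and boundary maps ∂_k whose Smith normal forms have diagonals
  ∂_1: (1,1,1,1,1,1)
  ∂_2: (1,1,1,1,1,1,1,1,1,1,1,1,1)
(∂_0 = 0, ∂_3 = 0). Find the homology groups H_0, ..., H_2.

H_0 = Z,  H_1 = Z^2,  H_2 = Z.

H_0: b_0 = 7 − 0 − 6 = 1; torsion from ∂_1 factors > 1: none. So H_0 = Z.
H_1: b_1 = 21 − 6 − 13 = 2; torsion from ∂_2 factors > 1: none. So H_1 = Z^2.
H_2: b_2 = 14 − 13 − 0 = 1; torsion from ∂_3 factors > 1: none. So H_2 = Z.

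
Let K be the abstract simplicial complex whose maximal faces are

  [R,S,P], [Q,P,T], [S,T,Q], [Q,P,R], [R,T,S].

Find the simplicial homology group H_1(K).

Take the total order P < Q < R < S < T on the vertex set. Then K (dimension 2) consists of the simplices:

  0-simplices (5): P, Q, R, S, T
  1-simplices (10): PQ, PR, PS, PT, QR, QS, QT, RS, RT, ST
  2-simplices (5): PQR, PQT, PRS, QST, RST

so the chain groups are C_0 ≅ Z^5, C_1 ≅ Z^10, C_2 ≅ Z^5.

Boundary ∂_1: C_1 → C_0 is given by ∂[p,q] = [q] − [p]. For instance
  ∂PS = S − P.
The resulting 5×10 matrix has rank 4, and its Smith normal form has invariant factors (1,1,1,1).

The boundary map ∂_2: C_2 → C_1 maps a triangle to the signed sum of its edges. For instance
  ∂PQT = QT − PT + PQ,
  ∂QST = ST − QT + QS.
The resulting 10×5 matrix has rank 5, and its Smith normal form has invariant factors (1,1,1,1,1).

Now H_k = ker ∂_k / im ∂_{k+1}, so:

  H_1: rank ker ∂_1 − rank ∂_2 = (10 − 4) − 5 = 1, and the invariant factors of ∂_2 are all 1, so H_1 ≅ Z.

H_1 = Z.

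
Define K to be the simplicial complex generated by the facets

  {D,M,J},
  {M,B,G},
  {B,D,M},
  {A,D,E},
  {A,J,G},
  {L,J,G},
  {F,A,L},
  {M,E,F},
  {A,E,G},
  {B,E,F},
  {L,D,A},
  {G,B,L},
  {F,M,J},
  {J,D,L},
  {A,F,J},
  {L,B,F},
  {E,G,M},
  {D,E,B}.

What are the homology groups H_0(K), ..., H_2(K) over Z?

H_0 = Z,  H_1 = Z × Z/2,  H_2 = 0.

Order the vertices as A < B < D < E < F < G < J < L < M. Listing each simplex with vertices in this order, K has dimension 2 with simplices:

  0-simplices (9): A, B, D, E, F, G, J, L, M
  1-simplices (27): AD, AE, AF, AG, AJ, AL, BD, BE, BF, BG, BL, BM, DE, DJ, DL, DM, EF, EG, EM, FJ, FL, FM, GJ, GL, GM, JL, JM
  2-simplices (18): ADE, ADL, AEG, AFJ, AFL, AGJ, BDE, BDM, BEF, BFL, BGL, BGM, DJL, DJM, EFM, EGM, FJM, GJL

Hence C_0 ≅ Z^9, C_1 ≅ Z^27, C_2 ≅ Z^18.

∂_1: C_1 → C_0 maps an edge to its endpoints' difference, ∂[p,q] = q − p. For instance
  ∂BM = M − B.
The 9×27 boundary matrix has rank 8 and Smith normal form diag(1,1,1,1,1,1,1,1).

Boundary ∂_2: C_2 → C_1 acts by ∂[p,q,r] = [q,r] − [p,r] + [p,q]. For instance
  ∂BGM = GM − BM + BG,
  ∂AFL = FL − AL + AF.
This gives a 27×18 integer matrix of rank 18; reducing to Smith normal form yields diagonal entries (1,1,1,1,1,1,1,1,1,1,1,1,1,1,1,1,1,2).

Reading off H_k = ker ∂_k / im ∂_{k+1}:

  H_0: rank C_0 − rank ∂_1 = 9 − 8 = 1, and the invariant factors of ∂_1 are all 1, so H_0 = Z.
  H_1: rank ker ∂_1 − rank ∂_2 = (27 − 8) − 18 = 1, and ∂_2 has invariant factor 2 > 1, so H_1 = Z × Z/2.
  H_2: rank ker ∂_2 − rank ∂_3 = (18 − 18) − 0 = 0, and there is no ∂_3, so H_2 = 0.

As a check, the Euler characteristic is 9 − 27 + 18 = 0, which agrees with 1 − 1 + 0 = 0.
(K is a triangulation of the Klein bottle.)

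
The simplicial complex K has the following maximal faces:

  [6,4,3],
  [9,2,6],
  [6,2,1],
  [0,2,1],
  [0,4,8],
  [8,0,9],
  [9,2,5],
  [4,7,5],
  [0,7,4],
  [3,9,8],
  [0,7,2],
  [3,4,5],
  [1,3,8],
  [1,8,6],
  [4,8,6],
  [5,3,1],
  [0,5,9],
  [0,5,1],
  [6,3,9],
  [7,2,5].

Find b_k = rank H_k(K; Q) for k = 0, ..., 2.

Fix the vertex order 0 < 1 < 2 < 3 < 4 < 5 < 6 < 7 < 8 < 9 and write every simplex with vertices in increasing order. Then dim K = 2 and the simplices of K are:

  0-simplices (10): [0], [1], [2], [3], [4], [5], [6], [7], [8], [9]
  1-simplices (30): (30 of them)
  2-simplices (20): (20 of them)

Hence C_0 ≅ Z^10, C_1 ≅ Z^30, C_2 ≅ Z^20.

Boundary ∂_1: C_1 → C_0 maps an edge to its endpoints' difference, ∂[p,q] = q − p. For instance
  ∂[5,9] = [9] − [5].
As a 10×30 matrix over Z this has rank 9, with invariant factors (1,1,1,1,1,1,1,1,1).

The boundary map ∂_2: C_2 → C_1 acts by ∂[p,q,r] = [q,r] − [p,r] + [p,q]. For instance
  ∂[3,4,6] = [4,6] − [3,6] + [3,4],
  ∂[0,1,5] = [1,5] − [0,5] + [0,1].
The resulting 30×20 matrix has rank 20, and its Smith normal form has invariant factors (1,1,1,1,1,1,1,1,1,1,1,1,1,1,1,1,1,1,1,2).

Reading off H_k = ker ∂_k / im ∂_{k+1}:

  H_0: rank C_0 − rank ∂_1 = 10 − 9 = 1, and the invariant factors of ∂_1 are all 1, so H_0 ≅ Z.
  H_1: rank ker ∂_1 − rank ∂_2 = (30 − 9) − 20 = 1, and ∂_2 has invariant factor 2 > 1, so H_1 ≅ Z ⊕ Z/2.
  H_2: rank ker ∂_2 − rank ∂_3 = (20 − 20) − 0 = 0, and there is no ∂_3, so H_2 ≅ 0.

As a check, the Euler characteristic is 10 − 30 + 20 = 0, which agrees with 1 − 1 + 0 = 0.
(K is a triangulation of the Klein bottle.)

Hence the Betti numbers are b_0 = 1, b_1 = 1, b_2 = 0.

b_0 = 1, b_1 = 1, b_2 = 0.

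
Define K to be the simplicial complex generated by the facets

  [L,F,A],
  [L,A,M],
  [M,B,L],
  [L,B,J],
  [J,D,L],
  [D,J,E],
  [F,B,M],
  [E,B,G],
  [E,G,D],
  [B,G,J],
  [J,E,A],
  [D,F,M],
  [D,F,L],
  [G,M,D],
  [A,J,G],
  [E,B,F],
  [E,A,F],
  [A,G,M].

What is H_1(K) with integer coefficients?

H_1 ≅ Z ⊕ Z/2.

K has 9 vertices, 27 edges, 18 triangles.
rank ∂_1 = 8, rank ∂_2 = 18 ⇒ b_1 = 27 − 8 − 18 = 1; ∂_2 has invariant factor(s) [2] giving torsion. So H_1 = Z ⊕ Z/2.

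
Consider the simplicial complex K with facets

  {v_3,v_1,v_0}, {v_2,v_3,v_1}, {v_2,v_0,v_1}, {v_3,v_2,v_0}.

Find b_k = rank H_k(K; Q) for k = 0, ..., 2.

b_0 = 1, b_1 = 0, b_2 = 1.

We work with the vertex ordering v_0 < v_1 < v_2 < v_3. The simplices of K, each written with vertices in increasing order, are:

  0-simplices (4): [v_0], [v_1], [v_2], [v_3]
  1-simplices (6): [v_0,v_1], [v_0,v_2], [v_0,v_3], [v_1,v_2], [v_1,v_3], [v_2,v_3]
  2-simplices (4): [v_0,v_1,v_2], [v_0,v_1,v_3], [v_0,v_2,v_3], [v_1,v_2,v_3]

Hence C_0 ≅ Z^4, C_1 ≅ Z^6, C_2 ≅ Z^4.

∂_1: C_1 → C_0 is given by ∂[p,q] = [q] − [p]. For instance
  ∂[v_0,v_3] = [v_3] − [v_0].
This gives a 4×6 integer matrix of rank 3; reducing to Smith normal form yields diagonal entries (1,1,1).

The boundary map ∂_2: C_2 → C_1 acts by ∂[p,q,r] = [q,r] − [p,r] + [p,q]. For instance
  ∂[v_0,v_1,v_2] = [v_1,v_2] − [v_0,v_2] + [v_0,v_1],
  ∂[v_0,v_2,v_3] = [v_2,v_3] − [v_0,v_3] + [v_0,v_2].
This gives a 6×4 integer matrix of rank 3; reducing to Smith normal form yields diagonal entries (1,1,1).

Computing H_k = (kernel of ∂_k) / (image of ∂_{k+1}):

  H_0: rank C_0 − rank ∂_1 = 4 − 3 = 1, and the invariant factors of ∂_1 are all 1, so H_0 = Z.
  H_1: rank ker ∂_1 − rank ∂_2 = (6 − 3) − 3 = 0, and the invariant factors of ∂_2 are all 1, so H_1 = 0.
  H_2: rank ker ∂_2 − rank ∂_3 = (4 − 3) − 0 = 1, and there is no ∂_3, so H_2 = Z.

Hence the Betti numbers are b_0 = 1, b_1 = 0, b_2 = 1.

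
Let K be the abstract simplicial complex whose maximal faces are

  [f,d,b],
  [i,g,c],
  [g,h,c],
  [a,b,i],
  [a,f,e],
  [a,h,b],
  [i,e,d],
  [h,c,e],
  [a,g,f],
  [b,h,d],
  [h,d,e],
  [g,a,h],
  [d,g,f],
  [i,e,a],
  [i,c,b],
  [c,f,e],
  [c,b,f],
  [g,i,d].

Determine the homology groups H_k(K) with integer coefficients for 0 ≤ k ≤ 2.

H_0 = Z,  H_1 = Z^2,  H_2 = Z.

Take the total order a < b < c < d < e < f < g < h < i on the vertex set. Then K (dimension 2) consists of the simplices:

  0-simplices (9): a, b, c, d, e, f, g, h, i
  1-simplices (27): ab, ae, af, ag, ah, ai, bc, bd, bf, bh, bi, ce, cf, cg, ch, ci, de, df, dg, dh, di, ef, eh, ei, fg, gh, gi
  2-simplices (18): abh, abi, aef, aei, afg, agh, bcf, bci, bdf, bdh, cef, ceh, cgh, cgi, deh, dei, dfg, dgi

Hence C_0 ≅ Z^9, C_1 ≅ Z^27, C_2 ≅ Z^18.

The boundary map ∂_1: C_1 → C_0 maps an edge to its endpoints' difference, ∂[p,q] = q − p.
As a 9×27 matrix over Z this has rank 8, with invariant factors (1,1,1,1,1,1,1,1).

The boundary map ∂_2: C_2 → C_1 acts by ∂[p,q,r] = [q,r] − [p,r] + [p,q]. For instance
  ∂ceh = eh − ch + ce,
  ∂dei = ei − di + de.
The resulting 27×18 matrix has rank 17, and its Smith normal form has invariant factors (1,1,1,1,1,1,1,1,1,1,1,1,1,1,1,1,1).

Now H_k = ker ∂_k / im ∂_{k+1}, so:

  H_0: rank C_0 − rank ∂_1 = 9 − 8 = 1, and the invariant factors of ∂_1 are all 1, so H_0 = Z.
  H_1: rank ker ∂_1 − rank ∂_2 = (27 − 8) − 17 = 2, and the invariant factors of ∂_2 are all 1, so H_1 = Z^2.
  H_2: rank ker ∂_2 − rank ∂_3 = (18 − 17) − 0 = 1, and there is no ∂_3, so H_2 = Z.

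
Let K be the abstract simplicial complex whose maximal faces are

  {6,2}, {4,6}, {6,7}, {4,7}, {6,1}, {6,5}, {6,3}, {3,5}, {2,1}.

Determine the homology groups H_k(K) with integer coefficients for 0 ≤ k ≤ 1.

H_0 ≅ Z,  H_1 ≅ Z^3.

K has 7 vertices, 9 edges.
rank ∂_0 = 0, rank ∂_1 = 6 ⇒ b_0 = 7 − 0 − 6 = 1; all invariant factors of ∂_1 are 1 so no torsion. So H_0 ≅ Z.
rank ∂_1 = 6, rank ∂_2 = 0 ⇒ b_1 = 9 − 6 − 0 = 3. So H_1 ≅ Z^3.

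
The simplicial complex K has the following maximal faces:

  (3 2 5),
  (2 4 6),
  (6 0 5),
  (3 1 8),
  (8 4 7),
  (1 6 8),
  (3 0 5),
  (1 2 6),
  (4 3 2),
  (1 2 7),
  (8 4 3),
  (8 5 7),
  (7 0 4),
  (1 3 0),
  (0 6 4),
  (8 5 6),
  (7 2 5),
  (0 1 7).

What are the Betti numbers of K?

K has 9 vertices, 27 edges, 18 triangles.
rank ∂_0 = 0, rank ∂_1 = 8 ⇒ b_0 = 9 − 0 − 8 = 1; all invariant factors of ∂_1 are 1 so no torsion. So H_0 ≅ Z.
rank ∂_1 = 8, rank ∂_2 = 17 ⇒ b_1 = 27 − 8 − 17 = 2; all invariant factors of ∂_2 are 1 so no torsion. So H_1 ≅ Z^2.
rank ∂_2 = 17, rank ∂_3 = 0 ⇒ b_2 = 18 − 17 − 0 = 1. So H_2 ≅ Z.

b_0 = 1, b_1 = 2, b_2 = 1.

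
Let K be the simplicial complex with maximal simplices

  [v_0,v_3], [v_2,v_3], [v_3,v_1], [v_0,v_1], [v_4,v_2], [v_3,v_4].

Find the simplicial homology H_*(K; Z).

H_0 ≅ Z,  H_1 ≅ Z^2.

We work with the vertex ordering v_0 < v_1 < v_2 < v_3 < v_4. The simplices of K, each written with vertices in increasing order, are:

  0-simplices (5): [v_0], [v_1], [v_2], [v_3], [v_4]
  1-simplices (6): [v_0,v_1], [v_0,v_3], [v_1,v_3], [v_2,v_3], [v_2,v_4], [v_3,v_4]

giving chain groups C_0 ≅ Z^5, C_1 ≅ Z^6.

Boundary ∂_1: C_1 → C_0 is given by ∂[p,q] = [q] − [p]. For instance
  ∂[v_2,v_3] = [v_3] − [v_2].
As a 5×6 matrix over Z this has rank 4, with invariant factors (1,1,1,1).

Computing H_k = (kernel of ∂_k) / (image of ∂_{k+1}):

  H_0: rank C_0 − rank ∂_1 = 5 − 4 = 1, and the invariant factors of ∂_1 are all 1, so H_0 ≅ Z.
  H_1: rank ker ∂_1 − rank ∂_2 = (6 − 4) − 0 = 2, and there is no ∂_2, so H_1 ≅ Z^2.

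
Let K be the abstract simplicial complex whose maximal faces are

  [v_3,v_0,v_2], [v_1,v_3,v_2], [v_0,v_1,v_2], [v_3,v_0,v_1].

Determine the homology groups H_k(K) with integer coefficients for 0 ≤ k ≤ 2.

H_0 = Z,  H_1 = 0,  H_2 = Z.

Take the total order v_0 < v_1 < v_2 < v_3 on the vertex set. Then K (dimension 2) consists of the simplices:

  0-simplices (4): [v_0], [v_1], [v_2], [v_3]
  1-simplices (6): [v_0,v_1], [v_0,v_2], [v_0,v_3], [v_1,v_2], [v_1,v_3], [v_2,v_3]
  2-simplices (4): [v_0,v_1,v_2], [v_0,v_1,v_3], [v_0,v_2,v_3], [v_1,v_2,v_3]

giving chain groups C_0 ≅ Z^4, C_1 ≅ Z^6, C_2 ≅ Z^4.

∂_1: C_1 → C_0 maps an edge to its endpoints' difference, ∂[p,q] = q − p. For instance
  ∂[v_0,v_3] = [v_3] − [v_0].
This gives a 4×6 integer matrix of rank 3; reducing to Smith normal form yields diagonal entries (1,1,1).

Boundary ∂_2: C_2 → C_1 acts by ∂[p,q,r] = [q,r] − [p,r] + [p,q]. For instance
  ∂[v_0,v_1,v_3] = [v_1,v_3] − [v_0,v_3] + [v_0,v_1],
  ∂[v_0,v_1,v_2] = [v_1,v_2] − [v_0,v_2] + [v_0,v_1].
This gives a 6×4 integer matrix of rank 3; reducing to Smith normal form yields diagonal entries (1,1,1).

Now H_k = ker ∂_k / im ∂_{k+1}, so:

  H_0: rank C_0 − rank ∂_1 = 4 − 3 = 1, and the invariant factors of ∂_1 are all 1, so H_0 ≅ Z.
  H_1: rank ker ∂_1 − rank ∂_2 = (6 − 3) − 3 = 0, and the invariant factors of ∂_2 are all 1, so H_1 ≅ 0.
  H_2: rank ker ∂_2 − rank ∂_3 = (4 − 3) − 0 = 1, and there is no ∂_3, so H_2 ≅ Z.

(K is a triangulation of the 2-sphere S^2.)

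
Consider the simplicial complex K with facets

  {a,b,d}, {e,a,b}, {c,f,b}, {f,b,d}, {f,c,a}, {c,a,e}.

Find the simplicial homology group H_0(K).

H_0 ≅ Z.

Take the total order a < b < c < d < e < f on the vertex set. Then K (dimension 2) consists of the simplices:

  0-simplices (6): a, b, c, d, e, f
  1-simplices (12): ab, ac, ad, ae, af, bc, bd, be, bf, ce, cf, df
  2-simplices (6): abd, abe, ace, acf, bcf, bdf

giving chain groups C_0 ≅ Z^6, C_1 ≅ Z^12, C_2 ≅ Z^6.

The boundary map ∂_1: C_1 → C_0 is given by ∂[p,q] = [q] − [p].
As a 6×12 matrix over Z this has rank 5, with invariant factors (1,1,1,1,1).

∂_2: C_2 → C_1 sends each 2-simplex [p,q,r] to [q,r] − [p,r] + [p,q]. For instance
  ∂acf = cf − af + ac,
  ∂abe = be − ae + ab.
The 12×6 boundary matrix has rank 6 and Smith normal form diag(1,1,1,1,1,1).

Computing H_k = (kernel of ∂_k) / (image of ∂_{k+1}):

  H_0: rank C_0 − rank ∂_1 = 6 − 5 = 1, and the invariant factors of ∂_1 are all 1, so H_0 = Z.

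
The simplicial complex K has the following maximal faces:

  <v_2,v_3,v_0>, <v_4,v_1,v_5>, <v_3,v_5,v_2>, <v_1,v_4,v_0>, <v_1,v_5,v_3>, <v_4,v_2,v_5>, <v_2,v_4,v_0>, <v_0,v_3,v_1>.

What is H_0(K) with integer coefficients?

H_0 ≅ Z.

We work with the vertex ordering v_0 < v_1 < v_2 < v_3 < v_4 < v_5. The simplices of K, each written with vertices in increasing order, are:

  0-simplices (6): [v_0], [v_1], [v_2], [v_3], [v_4], [v_5]
  1-simplices (12): [v_0,v_1], [v_0,v_2], [v_0,v_3], [v_0,v_4], [v_1,v_3], [v_1,v_4], [v_1,v_5], [v_2,v_3], [v_2,v_4], [v_2,v_5], [v_3,v_5], [v_4,v_5]
  2-simplices (8): [v_0,v_1,v_3], [v_0,v_1,v_4], [v_0,v_2,v_3], [v_0,v_2,v_4], [v_1,v_3,v_5], [v_1,v_4,v_5], [v_2,v_3,v_5], [v_2,v_4,v_5]

so the chain groups are C_0 ≅ Z^6, C_1 ≅ Z^12, C_2 ≅ Z^8.

The boundary map ∂_1: C_1 → C_0 sends each edge [p,q] (with p < q) to q − p.
This gives a 6×12 integer matrix of rank 5; reducing to Smith normal form yields diagonal entries (1,1,1,1,1).

The boundary map ∂_2: C_2 → C_1 acts by ∂[p,q,r] = [q,r] − [p,r] + [p,q]. For instance
  ∂[v_1,v_4,v_5] = [v_4,v_5] − [v_1,v_5] + [v_1,v_4],
  ∂[v_0,v_2,v_3] = [v_2,v_3] − [v_0,v_3] + [v_0,v_2].
As a 12×8 matrix over Z this has rank 7, with invariant factors (1,1,1,1,1,1,1).

Reading off H_k = ker ∂_k / im ∂_{k+1}:

  H_0: rank C_0 − rank ∂_1 = 6 − 5 = 1, and the invariant factors of ∂_1 are all 1, so H_0 ≅ Z.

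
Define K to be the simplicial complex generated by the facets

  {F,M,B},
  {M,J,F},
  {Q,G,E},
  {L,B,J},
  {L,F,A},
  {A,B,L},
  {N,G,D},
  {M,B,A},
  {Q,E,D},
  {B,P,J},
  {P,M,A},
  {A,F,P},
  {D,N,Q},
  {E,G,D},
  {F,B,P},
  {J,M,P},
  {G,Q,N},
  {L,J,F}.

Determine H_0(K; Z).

H_0 ≅ Z^2.

Order the vertices as A < B < D < E < F < G < J < L < M < N < P < Q. Listing each simplex with vertices in this order, K has dimension 2 with simplices:

  0-simplices (12): A, B, D, E, F, G, J, L, M, N, P, Q
  1-simplices (27): AB, AF, AL, AM, AP, BF, BJ, BL, BM, BP, DE, DG, DN, DQ, EG, EQ, FJ, FL, FM, FP, GN, GQ, JL, JM, JP, MP, NQ
  2-simplices (18): ABL, ABM, AFL, AFP, AMP, BFM, BFP, BJL, BJP, DEG, DEQ, DGN, DNQ, EGQ, FJL, FJM, GNQ, JMP

so the chain groups are C_0 ≅ Z^12, C_1 ≅ Z^27, C_2 ≅ Z^18.

Boundary ∂_1: C_1 → C_0 sends each edge [p,q] (with p < q) to q − p.
The resulting 12×27 matrix has rank 10, and its Smith normal form has invariant factors (1,1,1,1,1,1,1,1,1,1).

The boundary map ∂_2: C_2 → C_1 maps a triangle to the signed sum of its edges. For instance
  ∂BJL = JL − BL + BJ,
  ∂DNQ = NQ − DQ + DN.
The resulting 27×18 matrix has rank 17, and its Smith normal form has invariant factors (1,1,1,1,1,1,1,1,1,1,1,1,1,1,1,1,2).

From H_k ≅ ker(∂_k) / im(∂_{k+1}) we obtain:

  H_0: rank C_0 − rank ∂_1 = 12 − 10 = 2, and the invariant factors of ∂_1 are all 1, so H_0 ≅ Z^2.

(K is a triangulation of the disjoint union of the 2-sphere S^2 and the real projective plane RP^2.)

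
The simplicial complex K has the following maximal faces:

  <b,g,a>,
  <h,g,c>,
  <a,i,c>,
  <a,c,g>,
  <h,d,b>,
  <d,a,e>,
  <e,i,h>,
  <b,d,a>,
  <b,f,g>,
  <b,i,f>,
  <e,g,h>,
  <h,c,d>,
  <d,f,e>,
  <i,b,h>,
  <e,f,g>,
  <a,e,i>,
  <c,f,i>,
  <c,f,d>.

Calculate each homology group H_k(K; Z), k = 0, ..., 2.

Fix the vertex order a < b < c < d < e < f < g < h < i and write every simplex with vertices in increasing order. Then dim K = 2 and the simplices of K are:

  0-simplices (9): a, b, c, d, e, f, g, h, i
  1-simplices (27): ab, ac, ad, ae, ag, ai, bd, bf, bg, bh, bi, cd, cf, cg, ch, ci, de, df, dh, ef, eg, eh, ei, fg, fi, gh, hi
  2-simplices (18): abd, abg, acg, aci, ade, aei, bdh, bfg, bfi, bhi, cdf, cdh, cfi, cgh, def, efg, egh, ehi

Hence C_0 ≅ Z^9, C_1 ≅ Z^27, C_2 ≅ Z^18.

Boundary ∂_1: C_1 → C_0 maps an edge to its endpoints' difference, ∂[p,q] = q − p. For instance
  ∂bh = h − b.
As a 9×27 matrix over Z this has rank 8, with invariant factors (1,1,1,1,1,1,1,1).

The boundary map ∂_2: C_2 → C_1 sends each 2-simplex [p,q,r] to [q,r] − [p,r] + [p,q]. For instance
  ∂bfi = fi − bi + bf,
  ∂egh = gh − eh + eg.
This gives a 27×18 integer matrix of rank 17; reducing to Smith normal form yields diagonal entries (1,1,1,1,1,1,1,1,1,1,1,1,1,1,1,1,1).

Computing H_k = (kernel of ∂_k) / (image of ∂_{k+1}):

  H_0: rank C_0 − rank ∂_1 = 9 − 8 = 1, and the invariant factors of ∂_1 are all 1, so H_0 ≅ Z.
  H_1: rank ker ∂_1 − rank ∂_2 = (27 − 8) − 17 = 2, and the invariant factors of ∂_2 are all 1, so H_1 ≅ Z^2.
  H_2: rank ker ∂_2 − rank ∂_3 = (18 − 17) − 0 = 1, and there is no ∂_3, so H_2 ≅ Z.

(K is a triangulation of the torus T^2.)

H_0 = Z,  H_1 = Z^2,  H_2 = Z.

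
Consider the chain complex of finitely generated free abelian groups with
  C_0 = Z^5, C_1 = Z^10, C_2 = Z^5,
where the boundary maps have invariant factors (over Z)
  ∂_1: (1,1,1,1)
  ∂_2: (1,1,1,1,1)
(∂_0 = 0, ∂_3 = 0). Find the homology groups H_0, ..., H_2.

H_0 ≅ Z,  H_1 ≅ Z,  H_2 = 0.

H_0: b_0 = 5 − 0 − 4 = 1; torsion from ∂_1 factors > 1: none. So H_0 ≅ Z.
H_1: b_1 = 10 − 4 − 5 = 1; torsion from ∂_2 factors > 1: none. So H_1 ≅ Z.
H_2: b_2 = 5 − 5 − 0 = 0; torsion from ∂_3 factors > 1: none. So H_2 ≅ 0.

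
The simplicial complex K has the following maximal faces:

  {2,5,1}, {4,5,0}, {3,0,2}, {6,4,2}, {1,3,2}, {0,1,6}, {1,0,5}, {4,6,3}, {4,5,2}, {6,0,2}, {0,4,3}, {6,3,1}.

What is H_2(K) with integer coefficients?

Fix the vertex order 0 < 1 < 2 < 3 < 4 < 5 < 6 and write every simplex with vertices in increasing order. Then dim K = 2 and the simplices of K are:

  0-simplices (7): [0], [1], [2], [3], [4], [5], [6]
  1-simplices (18): [0,1], [0,2], [0,3], [0,4], [0,5], [0,6], [1,2], [1,3], [1,5], [1,6], [2,3], [2,4], [2,5], [2,6], [3,4], [3,6], [4,5], [4,6]
  2-simplices (12): [0,1,5], [0,1,6], [0,2,3], [0,2,6], [0,3,4], [0,4,5], [1,2,3], [1,2,5], [1,3,6], [2,4,5], [2,4,6], [3,4,6]

giving chain groups C_0 ≅ Z^7, C_1 ≅ Z^18, C_2 ≅ Z^12.

The boundary map ∂_1: C_1 → C_0 maps an edge to its endpoints' difference, ∂[p,q] = q − p.
This gives a 7×18 integer matrix of rank 6; reducing to Smith normal form yields diagonal entries (1,1,1,1,1,1).

The boundary map ∂_2: C_2 → C_1 acts by ∂[p,q,r] = [q,r] − [p,r] + [p,q]. For instance
  ∂[0,2,6] = [2,6] − [0,6] + [0,2],
  ∂[2,4,6] = [4,6] − [2,6] + [2,4].
The resulting 18×12 matrix has rank 12, and its Smith normal form has invariant factors (1,1,1,1,1,1,1,1,1,1,1,2).

From H_k ≅ ker(∂_k) / im(∂_{k+1}) we obtain:

  H_2: rank ker ∂_2 − rank ∂_3 = (12 − 12) − 0 = 0, and there is no ∂_3, so H_2 ≅ 0.

H_2 ≅ 0.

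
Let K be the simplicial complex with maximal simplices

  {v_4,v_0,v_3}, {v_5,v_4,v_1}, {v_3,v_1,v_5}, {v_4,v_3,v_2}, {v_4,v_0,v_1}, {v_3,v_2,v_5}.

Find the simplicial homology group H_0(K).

H_0 ≅ Z.

Order the vertices as v_0 < v_1 < v_2 < v_3 < v_4 < v_5. Listing each simplex with vertices in this order, K has dimension 2 with simplices:

  0-simplices (6): [v_0], [v_1], [v_2], [v_3], [v_4], [v_5]
  1-simplices (12): [v_0,v_1], [v_0,v_3], [v_0,v_4], [v_1,v_3], [v_1,v_4], [v_1,v_5], [v_2,v_3], [v_2,v_4], [v_2,v_5], [v_3,v_4], [v_3,v_5], [v_4,v_5]
  2-simplices (6): [v_0,v_1,v_4], [v_0,v_3,v_4], [v_1,v_3,v_5], [v_1,v_4,v_5], [v_2,v_3,v_4], [v_2,v_3,v_5]

so the chain groups are C_0 ≅ Z^6, C_1 ≅ Z^12, C_2 ≅ Z^6.

Boundary ∂_1: C_1 → C_0 sends each edge [p,q] (with p < q) to q − p. For instance
  ∂[v_2,v_5] = [v_5] − [v_2].
The resulting 6×12 matrix has rank 5, and its Smith normal form has invariant factors (1,1,1,1,1).

The boundary map ∂_2: C_2 → C_1 acts by ∂[p,q,r] = [q,r] − [p,r] + [p,q]. For instance
  ∂[v_0,v_3,v_4] = [v_3,v_4] − [v_0,v_4] + [v_0,v_3],
  ∂[v_2,v_3,v_4] = [v_3,v_4] − [v_2,v_4] + [v_2,v_3].
This gives a 12×6 integer matrix of rank 6; reducing to Smith normal form yields diagonal entries (1,1,1,1,1,1).

Computing H_k = (kernel of ∂_k) / (image of ∂_{k+1}):

  H_0: rank C_0 − rank ∂_1 = 6 − 5 = 1, and the invariant factors of ∂_1 are all 1, so H_0 ≅ Z.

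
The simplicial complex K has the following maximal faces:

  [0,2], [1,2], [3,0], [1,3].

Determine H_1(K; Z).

H_1 ≅ Z.

Fix the vertex order 0 < 1 < 2 < 3 and write every simplex with vertices in increasing order. Then dim K = 1 and the simplices of K are:

  0-simplices (4): [0], [1], [2], [3]
  1-simplices (4): [0,2], [0,3], [1,2], [1,3]

so the chain groups are C_0 ≅ Z^4, C_1 ≅ Z^4.

∂_1: C_1 → C_0 is given by ∂[p,q] = [q] − [p].
This gives a 4×4 integer matrix of rank 3; reducing to Smith normal form yields diagonal entries (1,1,1).

From H_k ≅ ker(∂_k) / im(∂_{k+1}) we obtain:

  H_1: rank ker ∂_1 − rank ∂_2 = (4 − 3) − 0 = 1, and there is no ∂_2, so H_1 ≅ Z.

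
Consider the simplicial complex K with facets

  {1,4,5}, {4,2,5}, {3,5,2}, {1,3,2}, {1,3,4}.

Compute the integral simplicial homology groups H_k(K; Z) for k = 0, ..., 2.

H_0 ≅ Z,  H_1 ≅ Z,  H_2 = 0.

Fix the vertex order 1 < 2 < 3 < 4 < 5 and write every simplex with vertices in increasing order. Then dim K = 2 and the simplices of K are:

  0-simplices (5): [1], [2], [3], [4], [5]
  1-simplices (10): [1,2], [1,3], [1,4], [1,5], [2,3], [2,4], [2,5], [3,4], [3,5], [4,5]
  2-simplices (5): [1,2,3], [1,3,4], [1,4,5], [2,3,5], [2,4,5]

Hence C_0 ≅ Z^5, C_1 ≅ Z^10, C_2 ≅ Z^5.

∂_1: C_1 → C_0 sends each edge [p,q] (with p < q) to q − p.
The resulting 5×10 matrix has rank 4, and its Smith normal form has invariant factors (1,1,1,1).

∂_2: C_2 → C_1 sends each 2-simplex [p,q,r] to [q,r] − [p,r] + [p,q]. For instance
  ∂[2,3,5] = [3,5] − [2,5] + [2,3],
  ∂[1,2,3] = [2,3] − [1,3] + [1,2].
The 10×5 boundary matrix has rank 5 and Smith normal form diag(1,1,1,1,1).

Reading off H_k = ker ∂_k / im ∂_{k+1}:

  H_0: rank C_0 − rank ∂_1 = 5 − 4 = 1, and the invariant factors of ∂_1 are all 1, so H_0 = Z.
  H_1: rank ker ∂_1 − rank ∂_2 = (10 − 4) − 5 = 1, and the invariant factors of ∂_2 are all 1, so H_1 = Z.
  H_2: rank ker ∂_2 − rank ∂_3 = (5 − 5) − 0 = 0, and there is no ∂_3, so H_2 = 0.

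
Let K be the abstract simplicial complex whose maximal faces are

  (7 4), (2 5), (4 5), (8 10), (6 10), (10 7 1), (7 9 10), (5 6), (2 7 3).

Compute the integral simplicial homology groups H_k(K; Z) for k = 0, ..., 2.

We work with the vertex ordering 1 < 2 < 3 < 4 < 5 < 6 < 7 < 8 < 9 < 10. The simplices of K, each written with vertices in increasing order, are:

  0-simplices (10): [1], [2], [3], [4], [5], [6], [7], [8], [9], [10]
  1-simplices (14): [1,7], [1,10], [2,3], [2,5], [2,7], [3,7], [4,5], [4,7], [5,6], [6,10], [7,9], [7,10], [8,10], [9,10]
  2-simplices (3): [1,7,10], [2,3,7], [7,9,10]

giving chain groups C_0 ≅ Z^10, C_1 ≅ Z^14, C_2 ≅ Z^3.

Boundary ∂_1: C_1 → C_0 is given by ∂[p,q] = [q] − [p].
As a 10×14 matrix over Z this has rank 9, with invariant factors (1,1,1,1,1,1,1,1,1).

The boundary map ∂_2: C_2 → C_1 sends each 2-simplex [p,q,r] to [q,r] − [p,r] + [p,q]. For instance
  ∂[1,7,10] = [7,10] − [1,10] + [1,7],
  ∂[2,3,7] = [3,7] − [2,7] + [2,3].
The 14×3 boundary matrix has rank 3 and Smith normal form diag(1,1,1).

Reading off H_k = ker ∂_k / im ∂_{k+1}:

  H_0: rank C_0 − rank ∂_1 = 10 − 9 = 1, and the invariant factors of ∂_1 are all 1, so H_0 ≅ Z.
  H_1: rank ker ∂_1 − rank ∂_2 = (14 − 9) − 3 = 2, and the invariant factors of ∂_2 are all 1, so H_1 ≅ Z^2.
  H_2: rank ker ∂_2 − rank ∂_3 = (3 − 3) − 0 = 0, and there is no ∂_3, so H_2 ≅ 0.

As a check, the Euler characteristic is 10 − 14 + 3 = -1, which agrees with 1 − 2 + 0 = -1.

H_0 = Z,  H_1 = Z^2,  H_2 = 0.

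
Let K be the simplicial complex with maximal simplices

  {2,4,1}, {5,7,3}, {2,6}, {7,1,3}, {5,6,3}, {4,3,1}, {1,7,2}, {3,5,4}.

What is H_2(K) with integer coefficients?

H_2 ≅ 0.

K has 7 vertices, 14 edges, 7 triangles.
rank ∂_2 = 7, rank ∂_3 = 0 ⇒ b_2 = 7 − 7 − 0 = 0. So H_2 ≅ 0.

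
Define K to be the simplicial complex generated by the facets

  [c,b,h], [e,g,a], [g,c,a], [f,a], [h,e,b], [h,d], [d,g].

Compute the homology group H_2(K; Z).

Order the vertices as a < b < c < d < e < f < g < h. Listing each simplex with vertices in this order, K has dimension 2 with simplices:

  0-simplices (8): a, b, c, d, e, f, g, h
  1-simplices (13): ac, ae, af, ag, bc, be, bh, cg, ch, dg, dh, eg, eh
  2-simplices (4): acg, aeg, bch, beh

so the chain groups are C_0 ≅ Z^8, C_1 ≅ Z^13, C_2 ≅ Z^4.

The boundary map ∂_1: C_1 → C_0 is given by ∂[p,q] = [q] − [p].
As a 8×13 matrix over Z this has rank 7, with invariant factors (1,1,1,1,1,1,1).

Boundary ∂_2: C_2 → C_1 sends each 2-simplex [p,q,r] to [q,r] − [p,r] + [p,q]. For instance
  ∂aeg = eg − ag + ae,
  ∂beh = eh − bh + be.
The 13×4 boundary matrix has rank 4 and Smith normal form diag(1,1,1,1).

From H_k ≅ ker(∂_k) / im(∂_{k+1}) we obtain:

  H_2: rank ker ∂_2 − rank ∂_3 = (4 − 4) − 0 = 0, and there is no ∂_3, so H_2 ≅ 0.

H_2 = 0.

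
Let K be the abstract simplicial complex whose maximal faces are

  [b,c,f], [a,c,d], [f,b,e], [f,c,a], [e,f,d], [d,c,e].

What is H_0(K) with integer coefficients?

We work with the vertex ordering a < b < c < d < e < f. The simplices of K, each written with vertices in increasing order, are:

  0-simplices (6): a, b, c, d, e, f
  1-simplices (12): ac, ad, af, bc, be, bf, cd, ce, cf, de, df, ef
  2-simplices (6): acd, acf, bcf, bef, cde, def

giving chain groups C_0 ≅ Z^6, C_1 ≅ Z^12, C_2 ≅ Z^6.

∂_1: C_1 → C_0 sends each edge [p,q] (with p < q) to q − p.
The resulting 6×12 matrix has rank 5, and its Smith normal form has invariant factors (1,1,1,1,1).

Boundary ∂_2: C_2 → C_1 sends each 2-simplex [p,q,r] to [q,r] − [p,r] + [p,q]. For instance
  ∂bcf = cf − bf + bc,
  ∂acd = cd − ad + ac.
The resulting 12×6 matrix has rank 6, and its Smith normal form has invariant factors (1,1,1,1,1,1).

Reading off H_k = ker ∂_k / im ∂_{k+1}:

  H_0: rank C_0 − rank ∂_1 = 6 − 5 = 1, and the invariant factors of ∂_1 are all 1, so H_0 ≅ Z.

H_0 ≅ Z.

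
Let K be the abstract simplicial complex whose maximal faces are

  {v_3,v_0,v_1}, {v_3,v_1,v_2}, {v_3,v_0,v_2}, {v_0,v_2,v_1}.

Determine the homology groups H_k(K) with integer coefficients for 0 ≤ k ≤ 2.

We work with the vertex ordering v_0 < v_1 < v_2 < v_3. The simplices of K, each written with vertices in increasing order, are:

  0-simplices (4): [v_0], [v_1], [v_2], [v_3]
  1-simplices (6): [v_0,v_1], [v_0,v_2], [v_0,v_3], [v_1,v_2], [v_1,v_3], [v_2,v_3]
  2-simplices (4): [v_0,v_1,v_2], [v_0,v_1,v_3], [v_0,v_2,v_3], [v_1,v_2,v_3]

Hence C_0 ≅ Z^4, C_1 ≅ Z^6, C_2 ≅ Z^4.

The boundary map ∂_1: C_1 → C_0 is given by ∂[p,q] = [q] − [p].
As a 4×6 matrix over Z this has rank 3, with invariant factors (1,1,1).

∂_2: C_2 → C_1 maps a triangle to the signed sum of its edges. For instance
  ∂[v_1,v_2,v_3] = [v_2,v_3] − [v_1,v_3] + [v_1,v_2],
  ∂[v_0,v_1,v_2] = [v_1,v_2] − [v_0,v_2] + [v_0,v_1].
This gives a 6×4 integer matrix of rank 3; reducing to Smith normal form yields diagonal entries (1,1,1).

From H_k ≅ ker(∂_k) / im(∂_{k+1}) we obtain:

  H_0: rank C_0 − rank ∂_1 = 4 − 3 = 1, and the invariant factors of ∂_1 are all 1, so H_0 ≅ Z.
  H_1: rank ker ∂_1 − rank ∂_2 = (6 − 3) − 3 = 0, and the invariant factors of ∂_2 are all 1, so H_1 ≅ 0.
  H_2: rank ker ∂_2 − rank ∂_3 = (4 − 3) − 0 = 1, and there is no ∂_3, so H_2 ≅ Z.

As a check, the Euler characteristic is 4 − 6 + 4 = 2, which agrees with 1 − 0 + 1 = 2.

H_0 = Z,  H_1 = 0,  H_2 = Z.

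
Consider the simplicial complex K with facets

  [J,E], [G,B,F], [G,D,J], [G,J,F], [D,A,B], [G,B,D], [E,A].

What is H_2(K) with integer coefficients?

H_2 ≅ 0.

We work with the vertex ordering A < B < D < E < F < G < J. The simplices of K, each written with vertices in increasing order, are:

  0-simplices (7): A, B, D, E, F, G, J
  1-simplices (12): AB, AD, AE, BD, BF, BG, DG, DJ, EJ, FG, FJ, GJ
  2-simplices (5): ABD, BDG, BFG, DGJ, FGJ

giving chain groups C_0 ≅ Z^7, C_1 ≅ Z^12, C_2 ≅ Z^5.

The boundary map ∂_1: C_1 → C_0 maps an edge to its endpoints' difference, ∂[p,q] = q − p. For instance
  ∂AE = E − A.
This gives a 7×12 integer matrix of rank 6; reducing to Smith normal form yields diagonal entries (1,1,1,1,1,1).

Boundary ∂_2: C_2 → C_1 sends each 2-simplex [p,q,r] to [q,r] − [p,r] + [p,q]. For instance
  ∂BFG = FG − BG + BF,
  ∂ABD = BD − AD + AB.
The 12×5 boundary matrix has rank 5 and Smith normal form diag(1,1,1,1,1).

Now H_k = ker ∂_k / im ∂_{k+1}, so:

  H_2: rank ker ∂_2 − rank ∂_3 = (5 − 5) − 0 = 0, and there is no ∂_3, so H_2 ≅ 0.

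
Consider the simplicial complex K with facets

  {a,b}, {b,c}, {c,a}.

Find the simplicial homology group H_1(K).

We work with the vertex ordering a < b < c. The simplices of K, each written with vertices in increasing order, are:

  0-simplices (3): a, b, c
  1-simplices (3): ab, ac, bc

Hence C_0 ≅ Z^3, C_1 ≅ Z^3.

The boundary map ∂_1: C_1 → C_0 is given by ∂[p,q] = [q] − [p].
As a 3×3 matrix over Z this has rank 2, with invariant factors (1,1).

From H_k ≅ ker(∂_k) / im(∂_{k+1}) we obtain:

  H_1: rank ker ∂_1 − rank ∂_2 = (3 − 2) − 0 = 1, and there is no ∂_2, so H_1 = Z.

(K is a triangulation of the circle S^1.)

H_1 ≅ Z.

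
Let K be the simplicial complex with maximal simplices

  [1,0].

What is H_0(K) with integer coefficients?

H_0 = Z.

Take the total order 0 < 1 on the vertex set. Then K (dimension 1) consists of the simplices:

  0-simplices (2): [0], [1]
  1-simplices (1): [0,1]

Hence C_0 ≅ Z^2, C_1 ≅ Z^1.

∂_1: C_1 → C_0 sends each edge [p,q] (with p < q) to q − p.
The 2×1 boundary matrix has rank 1 and Smith normal form diag(1).

Now H_k = ker ∂_k / im ∂_{k+1}, so:

  H_0: rank C_0 − rank ∂_1 = 2 − 1 = 1, and the invariant factors of ∂_1 are all 1, so H_0 = Z.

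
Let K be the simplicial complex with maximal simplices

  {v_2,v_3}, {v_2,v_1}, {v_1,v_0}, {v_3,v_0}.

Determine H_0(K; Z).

H_0 ≅ Z.

Order the vertices as v_0 < v_1 < v_2 < v_3. Listing each simplex with vertices in this order, K has dimension 1 with simplices:

  0-simplices (4): [v_0], [v_1], [v_2], [v_3]
  1-simplices (4): [v_0,v_1], [v_0,v_3], [v_1,v_2], [v_2,v_3]

giving chain groups C_0 ≅ Z^4, C_1 ≅ Z^4.

∂_1: C_1 → C_0 maps an edge to its endpoints' difference, ∂[p,q] = q − p.
The resulting 4×4 matrix has rank 3, and its Smith normal form has invariant factors (1,1,1).

Computing H_k = (kernel of ∂_k) / (image of ∂_{k+1}):

  H_0: rank C_0 − rank ∂_1 = 4 − 3 = 1, and the invariant factors of ∂_1 are all 1, so H_0 ≅ Z.

(K is a triangulation of the circle S^1.)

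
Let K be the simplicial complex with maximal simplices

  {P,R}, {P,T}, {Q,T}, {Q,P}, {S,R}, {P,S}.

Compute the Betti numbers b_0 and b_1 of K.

Order the vertices as P < Q < R < S < T. Listing each simplex with vertices in this order, K has dimension 1 with simplices:

  0-simplices (5): P, Q, R, S, T
  1-simplices (6): PQ, PR, PS, PT, QT, RS

giving chain groups C_0 ≅ Z^5, C_1 ≅ Z^6.

Boundary ∂_1: C_1 → C_0 sends each edge [p,q] (with p < q) to q − p. For instance
  ∂PS = S − P.
The resulting 5×6 matrix has rank 4, and its Smith normal form has invariant factors (1,1,1,1).

Reading off H_k = ker ∂_k / im ∂_{k+1}:

  H_0: rank C_0 − rank ∂_1 = 5 − 4 = 1, and the invariant factors of ∂_1 are all 1, so H_0 ≅ Z.
  H_1: rank ker ∂_1 − rank ∂_2 = (6 − 4) − 0 = 2, and there is no ∂_2, so H_1 ≅ Z^2.

Hence the Betti numbers are b_0 = 1, b_1 = 2.

b_0 = 1, b_1 = 2.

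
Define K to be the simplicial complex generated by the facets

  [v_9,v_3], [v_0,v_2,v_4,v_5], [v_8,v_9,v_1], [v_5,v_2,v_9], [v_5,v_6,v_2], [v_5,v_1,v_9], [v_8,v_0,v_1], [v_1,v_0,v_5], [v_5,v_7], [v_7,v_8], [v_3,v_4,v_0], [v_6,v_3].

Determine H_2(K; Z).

Order the vertices as v_0 < v_1 < v_2 < v_3 < v_4 < v_5 < v_6 < v_7 < v_8 < v_9. Listing each simplex with vertices in this order, K has dimension 3 with simplices:

  0-simplices (10): [v_0], [v_1], [v_2], [v_3], [v_4], [v_5], [v_6], [v_7], [v_8], [v_9]
  1-simplices (22): (22 of them)
  2-simplices (11): (11 of them)
  3-simplices (1): [v_0,v_2,v_4,v_5]

so the chain groups are C_0 ≅ Z^10, C_1 ≅ Z^22, C_2 ≅ Z^11, C_3 ≅ Z^1.

∂_1: C_1 → C_0 is given by ∂[p,q] = [q] − [p].
The resulting 10×22 matrix has rank 9, and its Smith normal form has invariant factors (1,1,1,1,1,1,1,1,1).

∂_2: C_2 → C_1 acts by ∂[p,q,r] = [q,r] − [p,r] + [p,q]. For instance
  ∂[v_0,v_3,v_4] = [v_3,v_4] − [v_0,v_4] + [v_0,v_3],
  ∂[v_0,v_2,v_5] = [v_2,v_5] − [v_0,v_5] + [v_0,v_2].
The resulting 22×11 matrix has rank 10, and its Smith normal form has invariant factors (1,1,1,1,1,1,1,1,1,1).

The boundary map ∂_3: C_3 → C_2 sends each 3-simplex σ to the alternating sum Σ_i (−1)^i (σ with its i-th vertex removed). For instance
  ∂[v_0,v_2,v_4,v_5] = [v_2,v_4,v_5] − [v_0,v_4,v_5] + [v_0,v_2,v_5] − [v_0,v_2,v_4].
As a 11×1 matrix over Z this has rank 1, with invariant factors (1).

Reading off H_k = ker ∂_k / im ∂_{k+1}:

  H_2: rank ker ∂_2 − rank ∂_3 = (11 − 10) − 1 = 0, and the invariant factors of ∂_3 are all 1, so H_2 ≅ 0.

H_2 = 0.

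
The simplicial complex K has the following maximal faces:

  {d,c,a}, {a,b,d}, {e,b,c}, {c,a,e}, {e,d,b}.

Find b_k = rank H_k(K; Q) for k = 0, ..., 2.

Order the vertices as a < b < c < d < e. Listing each simplex with vertices in this order, K has dimension 2 with simplices:

  0-simplices (5): a, b, c, d, e
  1-simplices (10): ab, ac, ad, ae, bc, bd, be, cd, ce, de
  2-simplices (5): abd, acd, ace, bce, bde

Hence C_0 ≅ Z^5, C_1 ≅ Z^10, C_2 ≅ Z^5.

Boundary ∂_1: C_1 → C_0 is given by ∂[p,q] = [q] − [p].
This gives a 5×10 integer matrix of rank 4; reducing to Smith normal form yields diagonal entries (1,1,1,1).

∂_2: C_2 → C_1 maps a triangle to the signed sum of its edges. For instance
  ∂ace = ce − ae + ac,
  ∂abd = bd − ad + ab.
The resulting 10×5 matrix has rank 5, and its Smith normal form has invariant factors (1,1,1,1,1).

Reading off H_k = ker ∂_k / im ∂_{k+1}:

  H_0: rank C_0 − rank ∂_1 = 5 − 4 = 1, and the invariant factors of ∂_1 are all 1, so H_0 = Z.
  H_1: rank ker ∂_1 − rank ∂_2 = (10 − 4) − 5 = 1, and the invariant factors of ∂_2 are all 1, so H_1 = Z.
  H_2: rank ker ∂_2 − rank ∂_3 = (5 − 5) − 0 = 0, and there is no ∂_3, so H_2 = 0.

As a check, the Euler characteristic is 5 − 10 + 5 = 0, which agrees with 1 − 1 + 0 = 0.

Hence the Betti numbers are b_0 = 1, b_1 = 1, b_2 = 0.

b_0 = 1, b_1 = 1, b_2 = 0.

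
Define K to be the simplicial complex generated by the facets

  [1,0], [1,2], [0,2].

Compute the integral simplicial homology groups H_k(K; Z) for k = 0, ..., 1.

H_0 ≅ Z,  H_1 ≅ Z.

Order the vertices as 0 < 1 < 2. Listing each simplex with vertices in this order, K has dimension 1 with simplices:

  0-simplices (3): [0], [1], [2]
  1-simplices (3): [0,1], [0,2], [1,2]

giving chain groups C_0 ≅ Z^3, C_1 ≅ Z^3.

∂_1: C_1 → C_0 is given by ∂[p,q] = [q] − [p]. For instance
  ∂[0,1] = [1] − [0].
The resulting 3×3 matrix has rank 2, and its Smith normal form has invariant factors (1,1).

Now H_k = ker ∂_k / im ∂_{k+1}, so:

  H_0: rank C_0 − rank ∂_1 = 3 − 2 = 1, and the invariant factors of ∂_1 are all 1, so H_0 = Z.
  H_1: rank ker ∂_1 − rank ∂_2 = (3 − 2) − 0 = 1, and there is no ∂_2, so H_1 = Z.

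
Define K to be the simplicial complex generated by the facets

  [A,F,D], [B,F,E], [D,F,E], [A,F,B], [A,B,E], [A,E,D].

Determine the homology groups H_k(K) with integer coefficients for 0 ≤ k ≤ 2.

Take the total order A < B < D < E < F on the vertex set. Then K (dimension 2) consists of the simplices:

  0-simplices (5): A, B, D, E, F
  1-simplices (9): AB, AD, AE, AF, BE, BF, DE, DF, EF
  2-simplices (6): ABE, ABF, ADE, ADF, BEF, DEF

giving chain groups C_0 ≅ Z^5, C_1 ≅ Z^9, C_2 ≅ Z^6.

Boundary ∂_1: C_1 → C_0 sends each edge [p,q] (with p < q) to q − p.
As a 5×9 matrix over Z this has rank 4, with invariant factors (1,1,1,1).

∂_2: C_2 → C_1 sends each 2-simplex [p,q,r] to [q,r] − [p,r] + [p,q]. For instance
  ∂BEF = EF − BF + BE,
  ∂ABF = BF − AF + AB.
The resulting 9×6 matrix has rank 5, and its Smith normal form has invariant factors (1,1,1,1,1).

Reading off H_k = ker ∂_k / im ∂_{k+1}:

  H_0: rank C_0 − rank ∂_1 = 5 − 4 = 1, and the invariant factors of ∂_1 are all 1, so H_0 = Z.
  H_1: rank ker ∂_1 − rank ∂_2 = (9 − 4) − 5 = 0, and the invariant factors of ∂_2 are all 1, so H_1 = 0.
  H_2: rank ker ∂_2 − rank ∂_3 = (6 − 5) − 0 = 1, and there is no ∂_3, so H_2 = Z.

As a check, the Euler characteristic is 5 − 9 + 6 = 2, which agrees with 1 − 0 + 1 = 2.
(K is a triangulation of the 2-sphere S^2.)

H_0 ≅ Z,  H_1 = 0,  H_2 ≅ Z.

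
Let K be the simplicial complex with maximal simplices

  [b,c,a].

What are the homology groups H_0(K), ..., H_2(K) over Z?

H_0 = Z,  H_1 = 0,  H_2 = 0.

Take the total order a < b < c on the vertex set. Then K (dimension 2) consists of the simplices:

  0-simplices (3): a, b, c
  1-simplices (3): ab, ac, bc
  2-simplices (1): abc

giving chain groups C_0 ≅ Z^3, C_1 ≅ Z^3, C_2 ≅ Z^1.

The boundary map ∂_1: C_1 → C_0 maps an edge to its endpoints' difference, ∂[p,q] = q − p.
This gives a 3×3 integer matrix of rank 2; reducing to Smith normal form yields diagonal entries (1,1).

The boundary map ∂_2: C_2 → C_1 sends each 2-simplex [p,q,r] to [q,r] − [p,r] + [p,q]. For instance
  ∂abc = bc − ac + ab.
As a 3×1 matrix over Z this has rank 1, with invariant factors (1).

Now H_k = ker ∂_k / im ∂_{k+1}, so:

  H_0: rank C_0 − rank ∂_1 = 3 − 2 = 1, and the invariant factors of ∂_1 are all 1, so H_0 = Z.
  H_1: rank ker ∂_1 − rank ∂_2 = (3 − 2) − 1 = 0, and the invariant factors of ∂_2 are all 1, so H_1 = 0.
  H_2: rank ker ∂_2 − rank ∂_3 = (1 − 1) − 0 = 0, and there is no ∂_3, so H_2 = 0.

As a check, the Euler characteristic is 3 − 3 + 1 = 1, which agrees with 1 − 0 + 0 = 1.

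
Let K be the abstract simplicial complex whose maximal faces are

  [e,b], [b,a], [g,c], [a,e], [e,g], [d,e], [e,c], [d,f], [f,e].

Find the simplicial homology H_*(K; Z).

H_0 ≅ Z,  H_1 ≅ Z^3.

Fix the vertex order a < b < c < d < e < f < g and write every simplex with vertices in increasing order. Then dim K = 1 and the simplices of K are:

  0-simplices (7): a, b, c, d, e, f, g
  1-simplices (9): ab, ae, be, ce, cg, de, df, ef, eg

giving chain groups C_0 ≅ Z^7, C_1 ≅ Z^9.

The boundary map ∂_1: C_1 → C_0 maps an edge to its endpoints' difference, ∂[p,q] = q − p.
As a 7×9 matrix over Z this has rank 6, with invariant factors (1,1,1,1,1,1).

From H_k ≅ ker(∂_k) / im(∂_{k+1}) we obtain:

  H_0: rank C_0 − rank ∂_1 = 7 − 6 = 1, and the invariant factors of ∂_1 are all 1, so H_0 = Z.
  H_1: rank ker ∂_1 − rank ∂_2 = (9 − 6) − 0 = 3, and there is no ∂_2, so H_1 = Z^3.

As a check, the Euler characteristic is 7 − 9 = -2, which agrees with 1 − 3 = -2.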